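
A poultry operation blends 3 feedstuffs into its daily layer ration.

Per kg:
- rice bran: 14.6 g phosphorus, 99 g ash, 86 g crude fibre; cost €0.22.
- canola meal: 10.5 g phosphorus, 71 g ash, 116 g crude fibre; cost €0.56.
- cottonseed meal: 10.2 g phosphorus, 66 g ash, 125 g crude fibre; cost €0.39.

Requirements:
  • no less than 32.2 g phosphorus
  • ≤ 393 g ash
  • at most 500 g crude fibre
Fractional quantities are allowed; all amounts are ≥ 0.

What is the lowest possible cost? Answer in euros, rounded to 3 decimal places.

Let x1 = kg of rice bran, x2 = kg of canola meal, x3 = kg of cottonseed meal.
min 0.22x1 + 0.56x2 + 0.39x3 s.t.:
  14.6x1 + 10.5x2 + 10.2x3 ≥ 32.2   (phosphorus)
  99x1 + 71x2 + 66x3 ≤ 393   (ash)
  86x1 + 116x2 + 125x3 ≤ 500   (crude fibre)
  x1, x2, x3 ≥ 0.
The cheapest feasible vertex uses only rice bran; canola meal, cottonseed meal are not used. There the phosphorus constraint is tight.
Solving gives x1 = 2.205.
Cost = 0.22·2.205 = 0.48510.

€0.485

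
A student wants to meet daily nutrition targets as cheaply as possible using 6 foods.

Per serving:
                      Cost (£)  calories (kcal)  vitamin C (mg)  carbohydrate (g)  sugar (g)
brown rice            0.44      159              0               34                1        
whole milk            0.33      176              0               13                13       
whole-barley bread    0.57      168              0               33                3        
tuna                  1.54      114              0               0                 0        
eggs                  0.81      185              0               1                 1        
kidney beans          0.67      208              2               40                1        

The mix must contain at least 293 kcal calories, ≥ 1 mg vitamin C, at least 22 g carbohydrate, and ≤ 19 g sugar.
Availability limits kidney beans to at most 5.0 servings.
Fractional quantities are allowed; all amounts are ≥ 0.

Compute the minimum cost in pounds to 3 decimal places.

£0.689

Set it up as a linear program. Let x1 = servings of brown rice, x2 = servings of whole milk, x3 = servings of whole-barley bread, x4 = servings of tuna, x5 = servings of eggs, x6 = servings of kidney beans.
min 0.44x1 + 0.33x2 + 0.57x3 + 1.54x4 + 0.81x5 + 0.67x6 subject to:
  159x1 + 176x2 + 168x3 + 114x4 + 185x5 + 208x6 ≥ 293   (calories)
  2x6 ≥ 1   (vitamin C)
  34x1 + 13x2 + 33x3 + 1x5 + 40x6 ≥ 22   (carbohydrate)
  1x1 + 13x2 + 3x3 + 1x5 + 1x6 ≤ 19   (sugar)
  x6 ≤ 5
  x1, x2, x3, x4, x5, x6 ≥ 0.
The cheapest feasible vertex uses only whole milk, kidney beans; brown rice, whole-barley bread, tuna, eggs are not used. There the calories and vitamin C constraints are tight.
Optimal quantities: whole milk = 1.074 servings, kidney beans = 0.5 servings.
Hence cost = 0.33·1.074 + 0.67·0.5 = £0.68942.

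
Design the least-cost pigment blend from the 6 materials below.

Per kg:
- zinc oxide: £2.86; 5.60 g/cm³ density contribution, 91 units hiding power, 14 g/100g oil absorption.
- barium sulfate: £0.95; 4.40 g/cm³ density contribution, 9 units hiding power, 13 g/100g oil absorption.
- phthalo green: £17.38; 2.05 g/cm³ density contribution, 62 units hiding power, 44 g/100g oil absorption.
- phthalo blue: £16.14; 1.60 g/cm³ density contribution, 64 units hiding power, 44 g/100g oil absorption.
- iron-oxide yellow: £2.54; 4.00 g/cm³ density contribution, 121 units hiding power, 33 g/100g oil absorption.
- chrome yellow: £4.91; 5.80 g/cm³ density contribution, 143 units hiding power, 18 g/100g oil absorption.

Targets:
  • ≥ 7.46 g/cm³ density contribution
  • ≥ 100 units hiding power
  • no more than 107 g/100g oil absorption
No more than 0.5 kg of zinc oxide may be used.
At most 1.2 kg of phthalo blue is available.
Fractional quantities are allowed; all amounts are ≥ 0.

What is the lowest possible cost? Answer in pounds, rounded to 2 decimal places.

Set it up as a linear program. Let x1 = kg of zinc oxide, x2 = kg of barium sulfate, x3 = kg of phthalo green, x4 = kg of phthalo blue, x5 = kg of iron-oxide yellow, x6 = kg of chrome yellow.
Minimise 2.86x1 + 0.95x2 + 17.38x3 + 16.14x4 + 2.54x5 + 4.91x6 subject to:
  5.6x1 + 4.4x2 + 2.05x3 + 1.6x4 + 4x5 + 5.8x6 ≥ 7.46   (density contribution)
  91x1 + 9x2 + 62x3 + 64x4 + 121x5 + 143x6 ≥ 100   (hiding power)
  14x1 + 13x2 + 44x3 + 44x4 + 33x5 + 18x6 ≤ 107   (oil absorption)
  x1 ≤ 0.5
  x4 ≤ 1.2
  x1, x2, x3, x4, x5, x6 ≥ 0.
The optimal basis is {barium sulfate, iron-oxide yellow}; zinc oxide, phthalo green, phthalo blue, chrome yellow drop out. The density contribution and hiding power requirements are met with equality.
That vertex is x2 = 1.013, x5 = 0.7511.
Hence cost = 0.95·1.013 + 2.54·0.7511 = £2.8701.

£2.87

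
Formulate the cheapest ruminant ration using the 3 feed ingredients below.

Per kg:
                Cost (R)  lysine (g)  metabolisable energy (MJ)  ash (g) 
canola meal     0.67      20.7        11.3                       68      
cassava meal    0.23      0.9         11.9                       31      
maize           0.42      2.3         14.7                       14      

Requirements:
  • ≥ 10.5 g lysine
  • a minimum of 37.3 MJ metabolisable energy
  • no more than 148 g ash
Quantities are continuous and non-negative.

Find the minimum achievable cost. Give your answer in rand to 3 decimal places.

Let x1 = kg of canola meal, x2 = kg of cassava meal, x3 = kg of maize.
Minimize 0.67x1 + 0.23x2 + 0.42x3 s.t.:
  20.7x1 + 0.9x2 + 2.3x3 ≥ 10.5   (lysine)
  11.3x1 + 11.9x2 + 14.7x3 ≥ 37.3   (metabolisable energy)
  68x1 + 31x2 + 14x3 ≤ 148   (ash)
  x1, x2, x3 ≥ 0.
The cheapest feasible vertex uses only canola meal, cassava meal; maize is not used. Binding constraints: lysine and metabolisable energy.
Optimal quantities: canola meal = 0.3869 kg, cassava meal = 2.767 kg.
Objective = 0.67·0.3869 + 0.23·2.767 = 0.89563.

R0.896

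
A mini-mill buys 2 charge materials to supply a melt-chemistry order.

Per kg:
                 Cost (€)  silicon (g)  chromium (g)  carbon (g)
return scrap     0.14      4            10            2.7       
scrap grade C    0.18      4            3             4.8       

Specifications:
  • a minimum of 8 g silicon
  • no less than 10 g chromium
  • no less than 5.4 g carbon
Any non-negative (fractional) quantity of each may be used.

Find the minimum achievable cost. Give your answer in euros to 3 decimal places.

Let x1 = kg of return scrap, x2 = kg of scrap grade C.
Minimise 0.14x1 + 0.18x2 subject to:
  4x1 + 4x2 ≥ 8   (silicon)
  10x1 + 3x2 ≥ 10   (chromium)
  2.7x1 + 4.8x2 ≥ 5.4   (carbon)
  x1, x2 ≥ 0.
The cheapest feasible vertex uses only return scrap; scrap grade C is not used. Binding constraints: silicon and carbon.
That vertex is x1 = 2.
Cost = 0.14·2 = 0.28000.

€0.280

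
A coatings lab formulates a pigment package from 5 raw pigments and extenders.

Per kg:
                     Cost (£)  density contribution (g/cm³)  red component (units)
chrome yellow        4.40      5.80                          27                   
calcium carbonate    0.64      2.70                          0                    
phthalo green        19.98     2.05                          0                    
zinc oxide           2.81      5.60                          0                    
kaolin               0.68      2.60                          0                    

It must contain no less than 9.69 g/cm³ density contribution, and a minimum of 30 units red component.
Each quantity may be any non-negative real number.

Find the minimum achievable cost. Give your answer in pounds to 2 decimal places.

£5.66

Let x1 = kg of chrome yellow, x2 = kg of calcium carbonate, x3 = kg of phthalo green, x4 = kg of zinc oxide, x5 = kg of kaolin.
Minimise 4.4x1 + 0.64x2 + 19.98x3 + 2.81x4 + 0.68x5 subject to:
  5.8x1 + 2.7x2 + 2.05x3 + 5.6x4 + 2.6x5 ≥ 9.69   (density contribution)
  27x1 ≥ 30   (red component)
  x1, x2, x3, x4, x5 ≥ 0.
The optimal basis is {chrome yellow, calcium carbonate}; phthalo green, zinc oxide, kaolin drop out. Binding constraints: density contribution and red component.
Solving gives x1 = 1.111, x2 = 1.202.
Objective = 4.4·1.111 + 0.64·1.202 = 5.6577.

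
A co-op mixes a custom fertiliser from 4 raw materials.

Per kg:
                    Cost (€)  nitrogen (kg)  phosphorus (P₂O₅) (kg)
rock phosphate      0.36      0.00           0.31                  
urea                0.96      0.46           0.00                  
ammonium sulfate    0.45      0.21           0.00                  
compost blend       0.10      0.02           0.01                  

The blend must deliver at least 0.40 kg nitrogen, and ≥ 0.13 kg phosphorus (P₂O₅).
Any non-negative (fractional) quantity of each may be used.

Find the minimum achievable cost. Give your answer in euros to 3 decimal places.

This is a linear program. Let x1 = kg of rock phosphate, x2 = kg of urea, x3 = kg of ammonium sulfate, x4 = kg of compost blend.
Minimise 0.36x1 + 0.96x2 + 0.45x3 + 0.1x4 with:
  0.46x2 + 0.21x3 + 0.02x4 ≥ 0.4   (nitrogen)
  0.31x1 + 0.01x4 ≥ 0.13   (phosphorus (P₂O₅))
  x1, x2, x3, x4 ≥ 0.
The minimum-cost mix takes nothing from ammonium sulfate, compost blend — only rock phosphate, urea. Binding constraints: nitrogen and phosphorus (P₂O₅).
Optimal quantities: rock phosphate = 0.4194 kg, urea = 0.8696 kg.
Objective = 0.36·0.4194 + 0.96·0.8696 = 0.98580.

€0.986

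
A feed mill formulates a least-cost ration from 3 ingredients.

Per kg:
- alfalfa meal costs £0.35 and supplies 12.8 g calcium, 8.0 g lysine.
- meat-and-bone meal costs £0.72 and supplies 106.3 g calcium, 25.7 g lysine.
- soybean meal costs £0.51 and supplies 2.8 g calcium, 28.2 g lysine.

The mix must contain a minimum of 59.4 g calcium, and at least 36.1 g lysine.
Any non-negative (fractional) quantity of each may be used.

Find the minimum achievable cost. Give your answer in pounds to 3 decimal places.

£0.790

Let x1 = kg of alfalfa meal, x2 = kg of meat-and-bone meal, x3 = kg of soybean meal.
min 0.35x1 + 0.72x2 + 0.51x3 s.t.:
  12.8x1 + 106.3x2 + 2.8x3 ≥ 59.4   (calcium)
  8x1 + 25.7x2 + 28.2x3 ≥ 36.1   (lysine)
  x1, x2, x3 ≥ 0.
The minimum-cost mix takes nothing from alfalfa meal — only meat-and-bone meal, soybean meal. The calcium and lysine requirements are met with equality.
That vertex is x2 = 0.538, x3 = 0.7898.
Hence cost = 0.72·0.538 + 0.51·0.7898 = £0.79016.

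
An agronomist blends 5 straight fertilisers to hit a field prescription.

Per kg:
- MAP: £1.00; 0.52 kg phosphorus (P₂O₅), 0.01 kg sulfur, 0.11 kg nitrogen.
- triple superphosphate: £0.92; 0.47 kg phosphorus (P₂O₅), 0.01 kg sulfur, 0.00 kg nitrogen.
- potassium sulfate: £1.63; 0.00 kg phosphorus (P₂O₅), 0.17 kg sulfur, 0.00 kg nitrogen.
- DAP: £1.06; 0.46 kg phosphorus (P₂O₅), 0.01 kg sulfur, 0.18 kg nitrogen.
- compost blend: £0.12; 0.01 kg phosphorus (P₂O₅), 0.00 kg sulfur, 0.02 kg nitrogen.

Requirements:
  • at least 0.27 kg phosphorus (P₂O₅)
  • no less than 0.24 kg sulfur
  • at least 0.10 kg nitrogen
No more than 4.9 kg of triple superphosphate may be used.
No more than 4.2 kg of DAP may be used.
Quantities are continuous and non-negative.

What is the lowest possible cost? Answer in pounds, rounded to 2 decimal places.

Treat it as an LP. Let x1 = kg of MAP, x2 = kg of triple superphosphate, x3 = kg of potassium sulfate, x4 = kg of DAP, x5 = kg of compost blend.
Minimize 1x1 + 0.92x2 + 1.63x3 + 1.06x4 + 0.12x5 subject to:
  0.52x1 + 0.47x2 + 0.46x4 + 0.01x5 ≥ 0.27   (phosphorus (P₂O₅))
  0.01x1 + 0.01x2 + 0.17x3 + 0.01x4 ≥ 0.24   (sulfur)
  0.11x1 + 0.18x4 + 0.02x5 ≥ 0.1   (nitrogen)
  x2 ≤ 4.9
  x4 ≤ 4.2
  x1, x2, x3, x4, x5 ≥ 0.
The minimum-cost mix takes nothing from triple superphosphate, compost blend — only MAP, potassium sulfate, DAP. Binding constraints: phosphorus (P₂O₅), sulfur, nitrogen.
That vertex is x1 = 0.06047, x3 = 1.378, x4 = 0.5186.
Total cost: 1·0.06047 + 1.63·1.378 + 1.06·0.5186 = 2.8563.

£2.86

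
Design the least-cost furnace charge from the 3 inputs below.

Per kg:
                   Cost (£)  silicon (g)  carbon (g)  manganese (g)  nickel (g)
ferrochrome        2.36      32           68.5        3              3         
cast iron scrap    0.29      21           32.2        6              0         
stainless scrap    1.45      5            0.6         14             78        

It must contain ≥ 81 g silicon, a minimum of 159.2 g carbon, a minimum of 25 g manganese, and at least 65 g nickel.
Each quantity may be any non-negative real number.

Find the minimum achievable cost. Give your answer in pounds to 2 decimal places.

This is a linear program. Let x1 = kg of ferrochrome, x2 = kg of cast iron scrap, x3 = kg of stainless scrap.
min 2.36x1 + 0.29x2 + 1.45x3 subject to:
  32x1 + 21x2 + 5x3 ≥ 81   (silicon)
  68.5x1 + 32.2x2 + 0.6x3 ≥ 159.2   (carbon)
  3x1 + 6x2 + 14x3 ≥ 25   (manganese)
  3x1 + 78x3 ≥ 65   (nickel)
  x1, x2, x3 ≥ 0.
The optimal basis is {cast iron scrap, stainless scrap}; ferrochrome drops out. The carbon and nickel requirements are met with equality.
So cast iron scrap = 4.929 kg, stainless scrap = 0.8333 kg.
Hence cost = 0.29·4.929 + 1.45·0.8333 = £2.6377.

£2.64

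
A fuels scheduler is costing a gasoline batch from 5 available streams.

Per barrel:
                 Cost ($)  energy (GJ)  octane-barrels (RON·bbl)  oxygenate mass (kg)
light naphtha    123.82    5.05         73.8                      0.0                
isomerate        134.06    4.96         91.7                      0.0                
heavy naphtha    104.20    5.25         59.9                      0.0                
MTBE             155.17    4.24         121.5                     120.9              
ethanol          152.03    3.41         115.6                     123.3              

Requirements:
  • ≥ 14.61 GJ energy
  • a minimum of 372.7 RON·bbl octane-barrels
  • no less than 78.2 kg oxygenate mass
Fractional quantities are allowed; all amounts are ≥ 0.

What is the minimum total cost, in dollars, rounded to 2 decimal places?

$490.04

Let x1 = barrels of light naphtha, x2 = barrels of isomerate, x3 = barrels of heavy naphtha, x4 = barrels of MTBE, x5 = barrels of ethanol.
Minimise 123.82x1 + 134.06x2 + 104.2x3 + 155.17x4 + 152.03x5 with:
  5.05x1 + 4.96x2 + 5.25x3 + 4.24x4 + 3.41x5 ≥ 14.61   (energy)
  73.8x1 + 91.7x2 + 59.9x3 + 121.5x4 + 115.6x5 ≥ 372.7   (octane-barrels)
  120.9x4 + 123.3x5 ≥ 78.2   (oxygenate mass)
  x1, x2, x3, x4, x5 ≥ 0.
The cheapest feasible vertex uses only heavy naphtha, MTBE; light naphtha, isomerate, ethanol are not used. The energy and octane-barrels requirements are met with equality.
Solving gives x3 = 0.5076, x4 = 2.8172.
Total cost: 104.2·0.5076 + 155.17·2.8172 = 490.0368.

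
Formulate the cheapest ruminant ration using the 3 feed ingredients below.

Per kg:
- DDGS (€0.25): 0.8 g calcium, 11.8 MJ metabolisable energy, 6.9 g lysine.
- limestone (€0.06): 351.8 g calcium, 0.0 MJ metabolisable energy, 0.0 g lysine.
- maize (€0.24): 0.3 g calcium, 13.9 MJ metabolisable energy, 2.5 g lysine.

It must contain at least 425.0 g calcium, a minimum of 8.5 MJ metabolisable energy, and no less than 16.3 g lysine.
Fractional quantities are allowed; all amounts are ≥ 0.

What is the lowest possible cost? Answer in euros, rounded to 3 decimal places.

€0.663

Let x1 = kg of DDGS, x2 = kg of limestone, x3 = kg of maize.
Minimize 0.25x1 + 0.06x2 + 0.24x3 s.t.:
  0.8x1 + 351.8x2 + 0.3x3 ≥ 425   (calcium)
  11.8x1 + 13.9x3 ≥ 8.5   (metabolisable energy)
  6.9x1 + 2.5x3 ≥ 16.3   (lysine)
  x1, x2, x3 ≥ 0.
The cheapest feasible vertex uses only DDGS, limestone; maize is not used. Binding constraints: calcium and lysine.
So DDGS = 2.362 kg, limestone = 1.203 kg.
Cost = 0.25·2.362 + 0.06·1.203 = 0.66268.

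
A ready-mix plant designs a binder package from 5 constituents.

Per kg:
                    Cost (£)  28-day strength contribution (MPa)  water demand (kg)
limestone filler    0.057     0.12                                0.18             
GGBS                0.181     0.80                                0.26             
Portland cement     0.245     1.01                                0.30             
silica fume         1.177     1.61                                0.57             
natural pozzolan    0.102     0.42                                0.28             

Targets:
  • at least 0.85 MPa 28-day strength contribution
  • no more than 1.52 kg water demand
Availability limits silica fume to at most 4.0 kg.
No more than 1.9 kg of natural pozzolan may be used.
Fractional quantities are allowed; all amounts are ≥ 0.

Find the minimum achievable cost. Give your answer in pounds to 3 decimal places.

£0.192

Let x1 = kg of limestone filler, x2 = kg of GGBS, x3 = kg of Portland cement, x4 = kg of silica fume, x5 = kg of natural pozzolan.
min 0.057x1 + 0.181x2 + 0.245x3 + 1.177x4 + 0.102x5 with:
  0.12x1 + 0.8x2 + 1.01x3 + 1.61x4 + 0.42x5 ≥ 0.85   (28-day strength contribution)
  0.18x1 + 0.26x2 + 0.3x3 + 0.57x4 + 0.28x5 ≤ 1.52   (water demand)
  x4 ≤ 4
  x5 ≤ 1.9
  x1, x2, x3, x4, x5 ≥ 0.
The optimal basis is {GGBS}; limestone filler, Portland cement, silica fume, natural pozzolan drop out. Binding constraint: 28-day strength contribution.
That vertex is x2 = 1.062.
Cost = 0.181·1.062 = 0.19222.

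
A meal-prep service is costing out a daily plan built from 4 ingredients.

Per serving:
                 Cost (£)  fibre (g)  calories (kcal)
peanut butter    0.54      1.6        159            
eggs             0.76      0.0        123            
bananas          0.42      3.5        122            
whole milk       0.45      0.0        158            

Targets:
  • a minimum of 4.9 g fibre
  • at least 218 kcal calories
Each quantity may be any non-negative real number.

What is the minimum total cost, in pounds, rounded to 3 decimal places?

Set it up as a linear program. Let x1 = servings of peanut butter, x2 = servings of eggs, x3 = servings of bananas, x4 = servings of whole milk.
Minimize 0.54x1 + 0.76x2 + 0.42x3 + 0.45x4 s.t.:
  1.6x1 + 3.5x3 ≥ 4.9   (fibre)
  159x1 + 123x2 + 122x3 + 158x4 ≥ 218   (calories)
  x1, x2, x3, x4 ≥ 0.
The cheapest feasible vertex uses only bananas, whole milk; peanut butter, eggs are not used. There the fibre and calories constraints are tight.
Solving gives x3 = 1.4, x4 = 0.2987.
Total cost: 0.42·1.4 + 0.45·0.2987 = 0.72242.

£0.722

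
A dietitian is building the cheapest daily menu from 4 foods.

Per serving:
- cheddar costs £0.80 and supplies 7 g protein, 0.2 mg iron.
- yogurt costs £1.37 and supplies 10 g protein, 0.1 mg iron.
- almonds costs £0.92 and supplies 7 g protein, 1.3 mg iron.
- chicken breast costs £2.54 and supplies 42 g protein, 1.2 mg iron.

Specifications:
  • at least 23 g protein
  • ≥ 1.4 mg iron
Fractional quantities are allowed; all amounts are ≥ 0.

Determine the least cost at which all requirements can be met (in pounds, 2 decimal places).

£1.73

Let x1 = servings of cheddar, x2 = servings of yogurt, x3 = servings of almonds, x4 = servings of chicken breast.
min 0.8x1 + 1.37x2 + 0.92x3 + 2.54x4 s.t.:
  7x1 + 10x2 + 7x3 + 42x4 ≥ 23   (protein)
  0.2x1 + 0.1x2 + 1.3x3 + 1.2x4 ≥ 1.4   (iron)
  x1, x2, x3, x4 ≥ 0.
The minimum-cost mix takes nothing from cheddar, yogurt — only almonds, chicken breast. Binding constraints: protein and iron.
Solving gives x3 = 0.6753, x4 = 0.4351.
Objective = 0.92·0.6753 + 2.54·0.4351 = 1.7264.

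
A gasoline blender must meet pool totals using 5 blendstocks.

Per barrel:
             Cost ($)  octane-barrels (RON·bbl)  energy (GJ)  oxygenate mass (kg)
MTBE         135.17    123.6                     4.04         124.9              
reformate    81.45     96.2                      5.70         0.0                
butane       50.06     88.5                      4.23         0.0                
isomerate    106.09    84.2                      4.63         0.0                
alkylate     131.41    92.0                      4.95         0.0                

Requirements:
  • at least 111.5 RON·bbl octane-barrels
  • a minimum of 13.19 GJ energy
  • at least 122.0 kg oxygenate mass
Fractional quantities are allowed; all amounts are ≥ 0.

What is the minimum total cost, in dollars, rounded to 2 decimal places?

$241.43

Treat it as an LP. Let x1 = barrels of MTBE, x2 = barrels of reformate, x3 = barrels of butane, x4 = barrels of isomerate, x5 = barrels of alkylate.
min 135.17x1 + 81.45x2 + 50.06x3 + 106.09x4 + 131.41x5 with:
  123.6x1 + 96.2x2 + 88.5x3 + 84.2x4 + 92x5 ≥ 111.5   (octane-barrels)
  4.04x1 + 5.7x2 + 4.23x3 + 4.63x4 + 4.95x5 ≥ 13.19   (energy)
  124.9x1 ≥ 122   (oxygenate mass)
  x1, x2, x3, x4, x5 ≥ 0.
The cheapest feasible vertex uses only MTBE, butane; reformate, isomerate, alkylate are not used. Binding constraints: energy and oxygenate mass.
Solving gives x1 = 0.97678, x3 = 2.1853.
Cost = 135.17·0.97678 + 50.06·2.1853 = 241.4275.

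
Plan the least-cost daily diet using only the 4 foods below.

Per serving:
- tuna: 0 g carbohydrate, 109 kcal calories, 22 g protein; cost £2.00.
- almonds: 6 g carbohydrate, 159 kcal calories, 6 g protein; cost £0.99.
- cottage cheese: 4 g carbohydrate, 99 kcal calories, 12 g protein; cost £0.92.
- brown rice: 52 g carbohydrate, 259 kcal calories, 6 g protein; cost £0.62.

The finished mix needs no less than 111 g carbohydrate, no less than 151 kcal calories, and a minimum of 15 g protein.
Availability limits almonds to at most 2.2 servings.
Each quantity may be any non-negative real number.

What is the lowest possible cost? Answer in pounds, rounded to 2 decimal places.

Let x1 = servings of tuna, x2 = servings of almonds, x3 = servings of cottage cheese, x4 = servings of brown rice.
Minimise 2x1 + 0.99x2 + 0.92x3 + 0.62x4 s.t.:
  6x2 + 4x3 + 52x4 ≥ 111   (carbohydrate)
  109x1 + 159x2 + 99x3 + 259x4 ≥ 151   (calories)
  22x1 + 6x2 + 12x3 + 6x4 ≥ 15   (protein)
  x2 ≤ 2.2
  x1, x2, x3, x4 ≥ 0.
The cheapest feasible vertex uses only cottage cheese, brown rice; tuna, almonds are not used. The carbohydrate and protein requirements are met with equality.
Optimal quantities: cottage cheese = 0.19 servings, brown rice = 2.12 servings.
Hence cost = 0.92·0.19 + 0.62·2.12 = £1.4892.

£1.49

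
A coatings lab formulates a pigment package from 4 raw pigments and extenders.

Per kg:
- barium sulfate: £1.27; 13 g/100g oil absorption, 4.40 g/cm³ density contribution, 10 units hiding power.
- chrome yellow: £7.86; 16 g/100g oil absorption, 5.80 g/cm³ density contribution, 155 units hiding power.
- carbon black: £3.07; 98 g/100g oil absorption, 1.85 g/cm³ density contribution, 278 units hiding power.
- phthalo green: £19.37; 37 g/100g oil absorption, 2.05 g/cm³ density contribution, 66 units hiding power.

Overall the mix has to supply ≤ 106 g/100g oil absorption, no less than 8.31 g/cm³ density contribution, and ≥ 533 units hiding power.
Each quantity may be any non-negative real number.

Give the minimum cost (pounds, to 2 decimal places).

£18.92

This is a linear program. Let x1 = kg of barium sulfate, x2 = kg of chrome yellow, x3 = kg of carbon black, x4 = kg of phthalo green.
Minimise 1.27x1 + 7.86x2 + 3.07x3 + 19.37x4 subject to:
  13x1 + 16x2 + 98x3 + 37x4 ≤ 106   (oil absorption)
  4.4x1 + 5.8x2 + 1.85x3 + 2.05x4 ≥ 8.31   (density contribution)
  10x1 + 155x2 + 278x3 + 66x4 ≥ 533   (hiding power)
  x1, x2, x3, x4 ≥ 0.
The cheapest feasible vertex uses only chrome yellow, carbon black; barium sulfate, phthalo green are not used. Binding constraints: oil absorption and hiding power.
Solving gives x2 = 2.1193, x3 = 0.73562.
Objective = 7.86·2.1193 + 3.07·0.73562 = 18.9161.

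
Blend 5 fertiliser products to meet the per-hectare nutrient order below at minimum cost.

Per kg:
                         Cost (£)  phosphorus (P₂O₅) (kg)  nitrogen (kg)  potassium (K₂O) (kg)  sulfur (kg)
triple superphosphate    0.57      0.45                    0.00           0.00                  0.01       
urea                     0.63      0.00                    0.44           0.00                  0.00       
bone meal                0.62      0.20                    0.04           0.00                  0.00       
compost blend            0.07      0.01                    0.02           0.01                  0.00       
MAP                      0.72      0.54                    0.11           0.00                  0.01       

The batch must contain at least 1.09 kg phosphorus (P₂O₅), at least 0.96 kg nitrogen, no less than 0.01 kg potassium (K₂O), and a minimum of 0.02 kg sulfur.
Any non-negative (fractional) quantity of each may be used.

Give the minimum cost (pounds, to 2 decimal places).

£2.54

Treat it as an LP. Let x1 = kg of triple superphosphate, x2 = kg of urea, x3 = kg of bone meal, x4 = kg of compost blend, x5 = kg of MAP.
Minimise 0.57x1 + 0.63x2 + 0.62x3 + 0.07x4 + 0.72x5 with:
  0.45x1 + 0.2x3 + 0.01x4 + 0.54x5 ≥ 1.09   (phosphorus (P₂O₅))
  0.44x2 + 0.04x3 + 0.02x4 + 0.11x5 ≥ 0.96   (nitrogen)
  0.01x4 ≥ 0.01   (potassium (K₂O))
  0.01x1 + 0.01x5 ≥ 0.02   (sulfur)
  x1, x2, x3, x4, x5 ≥ 0.
The optimal basis is {urea, compost blend, MAP}; triple superphosphate, bone meal drop out. The phosphorus (P₂O₅), nitrogen, potassium (K₂O), sulfur requirements are met with equality.
That vertex is x2 = 1.636, x4 = 1, x5 = 2.
Objective = 0.63·1.636 + 0.07·1 + 0.72·2 = 2.5407.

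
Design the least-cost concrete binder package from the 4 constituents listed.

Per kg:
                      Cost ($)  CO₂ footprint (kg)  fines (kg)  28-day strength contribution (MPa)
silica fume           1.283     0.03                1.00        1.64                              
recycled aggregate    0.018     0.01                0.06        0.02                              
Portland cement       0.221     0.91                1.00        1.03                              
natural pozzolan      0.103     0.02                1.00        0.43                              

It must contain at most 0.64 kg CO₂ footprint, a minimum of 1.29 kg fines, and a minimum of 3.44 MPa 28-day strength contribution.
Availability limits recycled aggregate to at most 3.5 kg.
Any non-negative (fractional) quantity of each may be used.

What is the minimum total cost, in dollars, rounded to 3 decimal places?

Let x1 = kg of silica fume, x2 = kg of recycled aggregate, x3 = kg of Portland cement, x4 = kg of natural pozzolan.
Minimise 1.283x1 + 0.018x2 + 0.221x3 + 0.103x4 subject to:
  0.03x1 + 0.01x2 + 0.91x3 + 0.02x4 ≤ 0.64   (CO₂ footprint)
  1x1 + 0.06x2 + 1x3 + 1x4 ≥ 1.29   (fines)
  1.64x1 + 0.02x2 + 1.03x3 + 0.43x4 ≥ 3.44   (28-day strength contribution)
  x2 ≤ 3.5
  x1, x2, x3, x4 ≥ 0.
The minimum-cost mix takes nothing from silica fume, recycled aggregate — only Portland cement, natural pozzolan. The CO₂ footprint and 28-day strength contribution requirements are met with equality.
Solving gives x3 = 0.5568, x4 = 6.666.
Total cost: 0.221·0.5568 + 0.103·6.666 = 0.80965.

$0.810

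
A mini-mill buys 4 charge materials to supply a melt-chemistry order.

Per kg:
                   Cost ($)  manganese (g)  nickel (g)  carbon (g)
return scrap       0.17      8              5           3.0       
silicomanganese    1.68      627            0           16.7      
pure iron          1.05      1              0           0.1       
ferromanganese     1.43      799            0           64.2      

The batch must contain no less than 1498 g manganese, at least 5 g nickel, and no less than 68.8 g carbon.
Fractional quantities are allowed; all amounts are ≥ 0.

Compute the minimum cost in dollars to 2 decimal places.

Treat it as an LP. Let x1 = kg of return scrap, x2 = kg of silicomanganese, x3 = kg of pure iron, x4 = kg of ferromanganese.
Minimise 0.17x1 + 1.68x2 + 1.05x3 + 1.43x4 with:
  8x1 + 627x2 + 1x3 + 799x4 ≥ 1498   (manganese)
  5x1 ≥ 5   (nickel)
  3x1 + 16.7x2 + 0.1x3 + 64.2x4 ≥ 68.8   (carbon)
  x1, x2, x3, x4 ≥ 0.
The cheapest feasible vertex uses only return scrap, ferromanganese; silicomanganese, pure iron are not used. Binding constraints: manganese and nickel.
So return scrap = 1 kg, ferromanganese = 1.865 kg.
Total cost: 0.17·1 + 1.43·1.865 = 2.8370.

$2.84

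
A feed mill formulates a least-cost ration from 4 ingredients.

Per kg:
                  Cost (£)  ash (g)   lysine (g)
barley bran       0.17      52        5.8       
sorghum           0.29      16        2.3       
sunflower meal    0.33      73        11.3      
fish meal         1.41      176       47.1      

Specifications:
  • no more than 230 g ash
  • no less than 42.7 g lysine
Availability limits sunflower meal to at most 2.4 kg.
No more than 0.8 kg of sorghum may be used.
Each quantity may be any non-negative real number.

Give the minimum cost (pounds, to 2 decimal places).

£1.26

Let x1 = kg of barley bran, x2 = kg of sorghum, x3 = kg of sunflower meal, x4 = kg of fish meal.
Minimise 0.17x1 + 0.29x2 + 0.33x3 + 1.41x4 subject to:
  52x1 + 16x2 + 73x3 + 176x4 ≤ 230   (ash)
  5.8x1 + 2.3x2 + 11.3x3 + 47.1x4 ≥ 42.7   (lysine)
  x3 ≤ 2.4
  x2 ≤ 0.8
  x1, x2, x3, x4 ≥ 0.
At the optimum only sunflower meal, fish meal are positive (barley bran, sorghum = 0). There the ash and lysine constraints are tight.
Solving gives x3 = 2.289, x4 = 0.3574.
Cost = 0.33·2.289 + 1.41·0.3574 = 1.2593.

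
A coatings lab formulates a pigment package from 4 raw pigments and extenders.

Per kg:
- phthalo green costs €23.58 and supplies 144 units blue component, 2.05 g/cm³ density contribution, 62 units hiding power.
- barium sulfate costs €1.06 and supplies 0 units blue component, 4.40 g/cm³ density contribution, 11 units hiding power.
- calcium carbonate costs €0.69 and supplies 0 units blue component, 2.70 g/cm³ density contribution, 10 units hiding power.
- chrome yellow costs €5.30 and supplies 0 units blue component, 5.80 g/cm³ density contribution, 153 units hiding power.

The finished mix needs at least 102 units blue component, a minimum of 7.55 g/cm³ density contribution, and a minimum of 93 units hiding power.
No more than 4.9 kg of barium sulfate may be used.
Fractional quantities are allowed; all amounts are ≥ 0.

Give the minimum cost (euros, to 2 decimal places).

€19.03

Let x1 = kg of phthalo green, x2 = kg of barium sulfate, x3 = kg of calcium carbonate, x4 = kg of chrome yellow.
Minimise 23.58x1 + 1.06x2 + 0.69x3 + 5.3x4 with:
  144x1 ≥ 102   (blue component)
  2.05x1 + 4.4x2 + 2.7x3 + 5.8x4 ≥ 7.55   (density contribution)
  62x1 + 11x2 + 10x3 + 153x4 ≥ 93   (hiding power)
  x2 ≤ 4.9
  x1, x2, x3, x4 ≥ 0.
The optimal basis is {phthalo green, calcium carbonate, chrome yellow}; barium sulfate drops out. The blue component, density contribution, hiding power requirements are met with equality.
Optimal quantities: phthalo green = 0.7083 kg, calcium carbonate = 1.826 kg, chrome yellow = 0.2015 kg.
Total cost: 23.58·0.7083 + 0.69·1.826 + 5.3·0.2015 = 19.0296.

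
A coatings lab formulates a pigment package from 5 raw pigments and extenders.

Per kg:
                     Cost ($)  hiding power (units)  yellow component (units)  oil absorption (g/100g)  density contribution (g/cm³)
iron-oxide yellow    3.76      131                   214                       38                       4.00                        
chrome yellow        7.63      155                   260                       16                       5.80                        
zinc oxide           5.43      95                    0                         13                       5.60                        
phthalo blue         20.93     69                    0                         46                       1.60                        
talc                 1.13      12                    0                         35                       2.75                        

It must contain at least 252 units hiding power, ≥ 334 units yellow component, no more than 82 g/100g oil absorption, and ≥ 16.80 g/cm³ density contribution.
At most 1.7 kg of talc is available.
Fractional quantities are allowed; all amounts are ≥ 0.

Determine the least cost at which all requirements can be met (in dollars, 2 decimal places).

Let x1 = kg of iron-oxide yellow, x2 = kg of chrome yellow, x3 = kg of zinc oxide, x4 = kg of phthalo blue, x5 = kg of talc.
min 3.76x1 + 7.63x2 + 5.43x3 + 20.93x4 + 1.13x5 s.t.:
  131x1 + 155x2 + 95x3 + 69x4 + 12x5 ≥ 252   (hiding power)
  214x1 + 260x2 ≥ 334   (yellow component)
  38x1 + 16x2 + 13x3 + 46x4 + 35x5 ≤ 82   (oil absorption)
  4x1 + 5.8x2 + 5.6x3 + 1.6x4 + 2.75x5 ≥ 16.8   (density contribution)
  x5 ≤ 1.7
  x1, x2, x3, x4, x5 ≥ 0.
The minimum-cost mix takes nothing from phthalo blue, talc — only iron-oxide yellow, chrome yellow, zinc oxide. The yellow component, oil absorption, density contribution requirements are met with equality.
That vertex is x1 = 1.493, x2 = 0.05613, x3 = 1.876.
Cost = 3.76·1.493 + 7.63·0.05613 + 5.43·1.876 = 16.2286.

$16.23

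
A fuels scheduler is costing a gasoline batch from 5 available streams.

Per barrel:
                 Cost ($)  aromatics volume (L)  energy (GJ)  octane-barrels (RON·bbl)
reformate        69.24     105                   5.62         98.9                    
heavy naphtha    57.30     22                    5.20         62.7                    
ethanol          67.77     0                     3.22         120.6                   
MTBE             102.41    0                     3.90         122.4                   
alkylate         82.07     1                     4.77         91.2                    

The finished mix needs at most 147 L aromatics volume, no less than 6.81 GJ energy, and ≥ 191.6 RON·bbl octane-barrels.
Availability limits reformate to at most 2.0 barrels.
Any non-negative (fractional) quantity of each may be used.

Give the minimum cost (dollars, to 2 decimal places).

$115.44

Let x1 = barrels of reformate, x2 = barrels of heavy naphtha, x3 = barrels of ethanol, x4 = barrels of MTBE, x5 = barrels of alkylate.
Minimise 69.24x1 + 57.3x2 + 67.77x3 + 102.41x4 + 82.07x5 s.t.:
  105x1 + 22x2 + 1x5 ≤ 147   (aromatics volume)
  5.62x1 + 5.2x2 + 3.22x3 + 3.9x4 + 4.77x5 ≥ 6.81   (energy)
  98.9x1 + 62.7x2 + 120.6x3 + 122.4x4 + 91.2x5 ≥ 191.6   (octane-barrels)
  x1 ≤ 2
  x1, x2, x3, x4, x5 ≥ 0.
The cheapest feasible vertex uses only reformate, ethanol; heavy naphtha, MTBE, alkylate are not used. The energy and octane-barrels requirements are met with equality.
That vertex is x1 = 0.56868, x3 = 1.1224.
Cost = 69.24·0.56868 + 67.77·1.1224 = 115.4405.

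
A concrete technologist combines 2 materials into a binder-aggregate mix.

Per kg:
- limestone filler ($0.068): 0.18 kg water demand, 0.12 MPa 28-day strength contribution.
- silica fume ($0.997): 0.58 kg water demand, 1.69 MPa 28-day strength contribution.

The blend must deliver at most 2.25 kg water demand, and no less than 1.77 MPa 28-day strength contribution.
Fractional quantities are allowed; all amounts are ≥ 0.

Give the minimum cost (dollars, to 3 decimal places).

Set it up as a linear program. Let x1 = kg of limestone filler, x2 = kg of silica fume.
min 0.068x1 + 0.997x2 with:
  0.18x1 + 0.58x2 ≤ 2.25   (water demand)
  0.12x1 + 1.69x2 ≥ 1.77   (28-day strength contribution)
  x1, x2 ≥ 0.
Both inputs are positive at the optimum. Binding constraints: water demand and 28-day strength contribution.
That vertex is x1 = 11.83, x2 = 0.2072.
Hence cost = 0.068·11.83 + 0.997·0.2072 = $1.01102.

$1.011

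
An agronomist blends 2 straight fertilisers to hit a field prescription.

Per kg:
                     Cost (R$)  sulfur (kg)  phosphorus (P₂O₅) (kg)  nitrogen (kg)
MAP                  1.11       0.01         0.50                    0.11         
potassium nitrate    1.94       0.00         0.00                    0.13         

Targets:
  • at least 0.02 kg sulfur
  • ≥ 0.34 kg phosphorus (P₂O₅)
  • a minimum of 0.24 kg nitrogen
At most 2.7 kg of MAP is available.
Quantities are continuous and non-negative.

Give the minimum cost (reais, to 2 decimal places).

Let x1 = kg of MAP, x2 = kg of potassium nitrate.
Minimize 1.11x1 + 1.94x2 s.t.:
  0.01x1 ≥ 0.02   (sulfur)
  0.5x1 ≥ 0.34   (phosphorus (P₂O₅))
  0.11x1 + 0.13x2 ≥ 0.24   (nitrogen)
  x1 ≤ 2.7
  x1, x2 ≥ 0.
The minimum-cost mix takes nothing from potassium nitrate — only MAP. There the nitrogen constraint is tight.
Optimal quantities: MAP = 2.182 kg.
Objective = 1.11·2.182 = 2.4220.

R$2.42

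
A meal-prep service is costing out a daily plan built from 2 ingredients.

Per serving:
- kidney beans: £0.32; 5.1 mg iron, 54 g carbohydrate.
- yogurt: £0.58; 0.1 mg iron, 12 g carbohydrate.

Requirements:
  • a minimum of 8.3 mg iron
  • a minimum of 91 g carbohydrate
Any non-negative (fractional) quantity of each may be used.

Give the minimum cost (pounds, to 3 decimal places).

Let x1 = servings of kidney beans, x2 = servings of yogurt.
Minimize 0.32x1 + 0.58x2 subject to:
  5.1x1 + 0.1x2 ≥ 8.3   (iron)
  54x1 + 12x2 ≥ 91   (carbohydrate)
  x1, x2 ≥ 0.
The minimum-cost mix takes nothing from yogurt — only kidney beans. Binding constraint: carbohydrate.
Solving gives x1 = 1.685.
Objective = 0.32·1.685 = 0.53920.

£0.539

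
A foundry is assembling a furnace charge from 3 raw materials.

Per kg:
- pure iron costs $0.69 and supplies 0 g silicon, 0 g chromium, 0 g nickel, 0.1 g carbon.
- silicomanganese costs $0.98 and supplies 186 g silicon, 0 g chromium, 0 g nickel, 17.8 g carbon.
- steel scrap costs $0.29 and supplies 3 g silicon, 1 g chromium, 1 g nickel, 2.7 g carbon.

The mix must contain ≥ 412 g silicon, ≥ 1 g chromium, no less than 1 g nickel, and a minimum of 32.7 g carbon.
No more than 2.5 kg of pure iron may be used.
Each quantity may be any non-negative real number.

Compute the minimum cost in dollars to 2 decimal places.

This is a linear program. Let x1 = kg of pure iron, x2 = kg of silicomanganese, x3 = kg of steel scrap.
Minimize 0.69x1 + 0.98x2 + 0.29x3 s.t.:
  186x2 + 3x3 ≥ 412   (silicon)
  1x3 ≥ 1   (chromium)
  1x3 ≥ 1   (nickel)
  0.1x1 + 17.8x2 + 2.7x3 ≥ 32.7   (carbon)
  x1 ≤ 2.5
  x1, x2, x3 ≥ 0.
At the optimum only silicomanganese, steel scrap are positive (pure iron = 0). The silicon, chromium, nickel requirements are met with equality.
Optimal quantities: silicomanganese = 2.1989 kg, steel scrap = 1 kg.
Hence cost = 0.98·2.1989 + 0.29·1 = $2.4449.

$2.44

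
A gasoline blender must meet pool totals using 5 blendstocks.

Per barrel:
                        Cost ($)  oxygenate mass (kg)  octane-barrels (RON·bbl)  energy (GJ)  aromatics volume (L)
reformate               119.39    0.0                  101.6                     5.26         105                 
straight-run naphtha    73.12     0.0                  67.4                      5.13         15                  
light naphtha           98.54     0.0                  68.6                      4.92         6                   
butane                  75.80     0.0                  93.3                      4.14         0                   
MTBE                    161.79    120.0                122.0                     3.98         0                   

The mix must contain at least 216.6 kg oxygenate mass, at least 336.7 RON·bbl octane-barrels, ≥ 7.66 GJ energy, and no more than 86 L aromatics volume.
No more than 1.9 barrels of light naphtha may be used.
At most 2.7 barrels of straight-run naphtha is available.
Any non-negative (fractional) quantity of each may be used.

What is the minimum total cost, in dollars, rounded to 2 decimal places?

$386.67

Let x1 = barrels of reformate, x2 = barrels of straight-run naphtha, x3 = barrels of light naphtha, x4 = barrels of butane, x5 = barrels of MTBE.
min 119.39x1 + 73.12x2 + 98.54x3 + 75.8x4 + 161.79x5 s.t.:
  120x5 ≥ 216.6   (oxygenate mass)
  101.6x1 + 67.4x2 + 68.6x3 + 93.3x4 + 122x5 ≥ 336.7   (octane-barrels)
  5.26x1 + 5.13x2 + 4.92x3 + 4.14x4 + 3.98x5 ≥ 7.66   (energy)
  105x1 + 15x2 + 6x3 ≤ 86   (aromatics volume)
  x3 ≤ 1.9
  x2 ≤ 2.7
  x1, x2, x3, x4, x5 ≥ 0.
The cheapest feasible vertex uses only butane, MTBE; reformate, straight-run naphtha, light naphtha are not used. Binding constraints: oxygenate mass and octane-barrels.
Optimal quantities: butane = 1.2486 barrels, MTBE = 1.805 barrels.
Objective = 75.8·1.2486 + 161.79·1.805 = 386.6748.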